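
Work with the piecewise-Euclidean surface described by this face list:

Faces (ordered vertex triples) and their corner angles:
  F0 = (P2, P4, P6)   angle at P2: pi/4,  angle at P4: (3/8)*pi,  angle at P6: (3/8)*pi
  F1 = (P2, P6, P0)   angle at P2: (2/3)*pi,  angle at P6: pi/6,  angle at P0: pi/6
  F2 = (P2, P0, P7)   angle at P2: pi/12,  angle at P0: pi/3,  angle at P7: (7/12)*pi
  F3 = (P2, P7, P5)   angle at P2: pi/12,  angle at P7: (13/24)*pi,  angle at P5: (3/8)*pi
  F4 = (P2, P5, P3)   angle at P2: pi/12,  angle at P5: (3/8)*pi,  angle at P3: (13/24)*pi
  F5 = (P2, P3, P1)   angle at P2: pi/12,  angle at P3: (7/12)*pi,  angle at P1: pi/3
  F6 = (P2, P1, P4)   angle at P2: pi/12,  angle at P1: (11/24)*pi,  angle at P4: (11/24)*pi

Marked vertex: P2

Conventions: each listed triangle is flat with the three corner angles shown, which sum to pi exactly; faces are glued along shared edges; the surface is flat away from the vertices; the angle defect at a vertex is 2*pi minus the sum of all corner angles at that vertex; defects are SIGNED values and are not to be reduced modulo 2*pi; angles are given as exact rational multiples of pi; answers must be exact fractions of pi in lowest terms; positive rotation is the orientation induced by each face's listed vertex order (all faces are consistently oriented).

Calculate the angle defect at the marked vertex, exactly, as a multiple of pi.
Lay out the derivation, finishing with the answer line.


Sum of corner angles at P2: (4/3)*pi
defect = 2*pi - (4/3)*pi

Answer: defect(P2) = (2/3)*pi


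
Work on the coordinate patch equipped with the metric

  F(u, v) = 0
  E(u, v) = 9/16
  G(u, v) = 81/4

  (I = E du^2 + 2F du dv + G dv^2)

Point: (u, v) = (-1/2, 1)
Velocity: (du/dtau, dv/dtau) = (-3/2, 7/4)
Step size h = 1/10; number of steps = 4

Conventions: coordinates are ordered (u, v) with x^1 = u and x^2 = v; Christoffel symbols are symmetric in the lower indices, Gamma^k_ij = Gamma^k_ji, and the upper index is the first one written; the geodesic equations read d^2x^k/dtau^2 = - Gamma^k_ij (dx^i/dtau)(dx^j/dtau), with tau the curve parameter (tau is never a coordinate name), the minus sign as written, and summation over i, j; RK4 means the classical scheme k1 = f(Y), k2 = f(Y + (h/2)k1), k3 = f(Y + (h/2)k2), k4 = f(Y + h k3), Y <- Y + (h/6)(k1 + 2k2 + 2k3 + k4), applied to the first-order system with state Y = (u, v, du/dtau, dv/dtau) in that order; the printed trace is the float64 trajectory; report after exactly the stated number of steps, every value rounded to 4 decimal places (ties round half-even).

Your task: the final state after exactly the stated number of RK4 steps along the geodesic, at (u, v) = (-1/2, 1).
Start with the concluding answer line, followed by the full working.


Answer: u = -1.1000, v = 1.7000, du/dtau = -1.5000, dv/dtau = 1.7500

f(Y) = (du/dtau, dv/dtau, -Gamma^u_ij Y'^i Y'^j, -Gamma^v_ij Y'^i Y'^j) with the Gammas evaluated at the stage position; h = 0.100000; intermediate values shown to 6 dp
step 0: u = -0.5000, v = 1.0000, du/dtau = -1.5000, dv/dtau = 1.7500
step 1:
  k1: at (u, v) = (-0.500000, 1.000000), (du/dtau, dv/dtau) = (-1.500000, 1.750000); Gamma_uuu = 0.000000, Gamma_uuv = 0.000000, Gamma_uvv = 0.000000, Gamma_vuu = 0.000000, Gamma_vuv = 0.000000, Gamma_vvv = 0.000000; k1 = (-1.500000, 1.750000, 0.000000, 0.000000)
  k2: at (u, v) = (-0.575000, 1.087500), (du/dtau, dv/dtau) = (-1.500000, 1.750000); Gamma_uuu = 0.000000, Gamma_uuv = 0.000000, Gamma_uvv = 0.000000, Gamma_vuu = 0.000000, Gamma_vuv = 0.000000, Gamma_vvv = 0.000000; k2 = (-1.500000, 1.750000, 0.000000, 0.000000)
  k3: at (u, v) = (-0.575000, 1.087500), (du/dtau, dv/dtau) = (-1.500000, 1.750000); Gamma_uuu = 0.000000, Gamma_uuv = 0.000000, Gamma_uvv = 0.000000, Gamma_vuu = 0.000000, Gamma_vuv = 0.000000, Gamma_vvv = 0.000000; k3 = (-1.500000, 1.750000, 0.000000, 0.000000)
  k4: at (u, v) = (-0.650000, 1.175000), (du/dtau, dv/dtau) = (-1.500000, 1.750000); Gamma_uuu = 0.000000, Gamma_uuv = 0.000000, Gamma_uvv = 0.000000, Gamma_vuu = 0.000000, Gamma_vuv = 0.000000, Gamma_vvv = 0.000000; k4 = (-1.500000, 1.750000, 0.000000, 0.000000)
  Y <- Y + (h/6)(k1 + 2k2 + 2k3 + k4): u = -0.6500, v = 1.1750, du/dtau = -1.5000, dv/dtau = 1.7500
step 2:
  k1: at (u, v) = (-0.650000, 1.175000), (du/dtau, dv/dtau) = (-1.500000, 1.750000); Gamma_uuu = 0.000000, Gamma_uuv = 0.000000, Gamma_uvv = 0.000000, Gamma_vuu = 0.000000, Gamma_vuv = 0.000000, Gamma_vvv = 0.000000; k1 = (-1.500000, 1.750000, 0.000000, 0.000000)
  k2: at (u, v) = (-0.725000, 1.262500), (du/dtau, dv/dtau) = (-1.500000, 1.750000); Gamma_uuu = 0.000000, Gamma_uuv = 0.000000, Gamma_uvv = 0.000000, Gamma_vuu = 0.000000, Gamma_vuv = 0.000000, Gamma_vvv = 0.000000; k2 = (-1.500000, 1.750000, 0.000000, 0.000000)
  k3: at (u, v) = (-0.725000, 1.262500), (du/dtau, dv/dtau) = (-1.500000, 1.750000); Gamma_uuu = 0.000000, Gamma_uuv = 0.000000, Gamma_uvv = 0.000000, Gamma_vuu = 0.000000, Gamma_vuv = 0.000000, Gamma_vvv = 0.000000; k3 = (-1.500000, 1.750000, 0.000000, 0.000000)
  k4: at (u, v) = (-0.800000, 1.350000), (du/dtau, dv/dtau) = (-1.500000, 1.750000); Gamma_uuu = 0.000000, Gamma_uuv = 0.000000, Gamma_uvv = 0.000000, Gamma_vuu = 0.000000, Gamma_vuv = 0.000000, Gamma_vvv = 0.000000; k4 = (-1.500000, 1.750000, 0.000000, 0.000000)
  Y <- Y + (h/6)(k1 + 2k2 + 2k3 + k4): u = -0.8000, v = 1.3500, du/dtau = -1.5000, dv/dtau = 1.7500
step 3:
  k1: at (u, v) = (-0.800000, 1.350000), (du/dtau, dv/dtau) = (-1.500000, 1.750000); Gamma_uuu = 0.000000, Gamma_uuv = 0.000000, Gamma_uvv = 0.000000, Gamma_vuu = 0.000000, Gamma_vuv = 0.000000, Gamma_vvv = 0.000000; k1 = (-1.500000, 1.750000, 0.000000, 0.000000)
  k2: at (u, v) = (-0.875000, 1.437500), (du/dtau, dv/dtau) = (-1.500000, 1.750000); Gamma_uuu = 0.000000, Gamma_uuv = 0.000000, Gamma_uvv = 0.000000, Gamma_vuu = 0.000000, Gamma_vuv = 0.000000, Gamma_vvv = 0.000000; k2 = (-1.500000, 1.750000, 0.000000, 0.000000)
  k3: at (u, v) = (-0.875000, 1.437500), (du/dtau, dv/dtau) = (-1.500000, 1.750000); Gamma_uuu = 0.000000, Gamma_uuv = 0.000000, Gamma_uvv = 0.000000, Gamma_vuu = 0.000000, Gamma_vuv = 0.000000, Gamma_vvv = 0.000000; k3 = (-1.500000, 1.750000, 0.000000, 0.000000)
  k4: at (u, v) = (-0.950000, 1.525000), (du/dtau, dv/dtau) = (-1.500000, 1.750000); Gamma_uuu = 0.000000, Gamma_uuv = 0.000000, Gamma_uvv = 0.000000, Gamma_vuu = 0.000000, Gamma_vuv = 0.000000, Gamma_vvv = 0.000000; k4 = (-1.500000, 1.750000, 0.000000, 0.000000)
  Y <- Y + (h/6)(k1 + 2k2 + 2k3 + k4): u = -0.9500, v = 1.5250, du/dtau = -1.5000, dv/dtau = 1.7500
step 4:
  k1: at (u, v) = (-0.950000, 1.525000), (du/dtau, dv/dtau) = (-1.500000, 1.750000); Gamma_uuu = 0.000000, Gamma_uuv = 0.000000, Gamma_uvv = 0.000000, Gamma_vuu = 0.000000, Gamma_vuv = 0.000000, Gamma_vvv = 0.000000; k1 = (-1.500000, 1.750000, 0.000000, 0.000000)
  k2: at (u, v) = (-1.025000, 1.612500), (du/dtau, dv/dtau) = (-1.500000, 1.750000); Gamma_uuu = 0.000000, Gamma_uuv = 0.000000, Gamma_uvv = 0.000000, Gamma_vuu = 0.000000, Gamma_vuv = 0.000000, Gamma_vvv = 0.000000; k2 = (-1.500000, 1.750000, 0.000000, 0.000000)
  k3: at (u, v) = (-1.025000, 1.612500), (du/dtau, dv/dtau) = (-1.500000, 1.750000); Gamma_uuu = 0.000000, Gamma_uuv = 0.000000, Gamma_uvv = 0.000000, Gamma_vuu = 0.000000, Gamma_vuv = 0.000000, Gamma_vvv = 0.000000; k3 = (-1.500000, 1.750000, 0.000000, 0.000000)
  k4: at (u, v) = (-1.100000, 1.700000), (du/dtau, dv/dtau) = (-1.500000, 1.750000); Gamma_uuu = 0.000000, Gamma_uuv = 0.000000, Gamma_uvv = 0.000000, Gamma_vuu = 0.000000, Gamma_vuv = 0.000000, Gamma_vvv = 0.000000; k4 = (-1.500000, 1.750000, 0.000000, 0.000000)
  Y <- Y + (h/6)(k1 + 2k2 + 2k3 + k4): u = -1.1000, v = 1.7000, du/dtau = -1.5000, dv/dtau = 1.7500


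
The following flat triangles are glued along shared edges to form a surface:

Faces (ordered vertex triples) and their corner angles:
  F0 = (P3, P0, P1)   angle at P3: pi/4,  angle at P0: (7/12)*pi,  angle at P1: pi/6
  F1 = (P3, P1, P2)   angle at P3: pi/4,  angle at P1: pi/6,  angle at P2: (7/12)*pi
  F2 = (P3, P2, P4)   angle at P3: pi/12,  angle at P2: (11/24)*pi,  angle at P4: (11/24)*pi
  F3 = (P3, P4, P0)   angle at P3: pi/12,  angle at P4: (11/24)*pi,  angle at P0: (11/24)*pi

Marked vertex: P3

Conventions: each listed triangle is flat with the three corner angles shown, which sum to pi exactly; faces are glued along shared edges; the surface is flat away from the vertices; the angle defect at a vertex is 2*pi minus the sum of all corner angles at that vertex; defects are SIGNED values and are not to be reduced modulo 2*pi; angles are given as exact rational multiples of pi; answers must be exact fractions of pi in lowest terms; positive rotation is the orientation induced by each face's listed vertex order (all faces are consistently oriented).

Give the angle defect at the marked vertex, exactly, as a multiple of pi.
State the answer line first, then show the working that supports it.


Answer: defect(P3) = (4/3)*pi

Sum of corner angles at P3: (2/3)*pi
defect = 2*pi - (2/3)*pi


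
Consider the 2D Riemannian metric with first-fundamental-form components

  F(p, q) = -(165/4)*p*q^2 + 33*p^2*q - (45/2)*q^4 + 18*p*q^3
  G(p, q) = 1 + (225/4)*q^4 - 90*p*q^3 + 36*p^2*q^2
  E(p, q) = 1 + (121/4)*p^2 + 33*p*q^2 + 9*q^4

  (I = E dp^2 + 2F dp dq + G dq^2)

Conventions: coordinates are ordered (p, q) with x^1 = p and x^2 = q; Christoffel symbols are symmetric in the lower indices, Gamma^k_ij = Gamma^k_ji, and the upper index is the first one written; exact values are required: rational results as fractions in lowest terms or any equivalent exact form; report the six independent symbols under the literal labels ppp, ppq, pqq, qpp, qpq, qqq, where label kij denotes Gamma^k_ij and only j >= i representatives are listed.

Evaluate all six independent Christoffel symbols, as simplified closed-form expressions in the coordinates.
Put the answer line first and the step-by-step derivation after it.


Answer: Gamma_ppp = (121*p + 66*q^2)/(144*p^2*q^2 + 121*p^2 - 360*p*q^3 + 132*p*q^2 + 261*q^4 + 4), Gamma_ppq = (132*p*q + 72*q^3)/(144*p^2*q^2 + 121*p^2 - 360*p*q^3 + 132*p*q^2 + 261*q^4 + 4), Gamma_pqq = (132*p^2 + 72*p*q^2 - 330*p*q - 180*q^3)/(144*p^2*q^2 + 121*p^2 - 360*p*q^3 + 132*p*q^2 + 261*q^4 + 4), Gamma_qpp = (132*p*q - 165*q^2)/(144*p^2*q^2 + 121*p^2 - 360*p*q^3 + 132*p*q^2 + 261*q^4 + 4), Gamma_qpq = (144*p*q^2 - 180*q^3)/(144*p^2*q^2 + 121*p^2 - 360*p*q^3 + 132*p*q^2 + 261*q^4 + 4), Gamma_qqq = (144*p^2*q - 540*p*q^2 + 450*q^3)/(144*p^2*q^2 + 121*p^2 - 360*p*q^3 + 132*p*q^2 + 261*q^4 + 4)

E = 1 + (121/4)*p^2 + 33*p*q^2 + 9*q^4; F = -(165/4)*p*q^2 + 33*p^2*q - (45/2)*q^4 + 18*p*q^3; G = 1 + (225/4)*q^4 - 90*p*q^3 + 36*p^2*q^2
Gamma^k_ij = (1/2) g^{kl} (d_i g_jl + d_j g_il - d_l g_ij), with g^inv = (1/(EG-F^2)) [[G, -F], [-F, E]]
first partials: E_p = (121/2)*p + 33*q^2, E_q = 66*p*q + 36*q^3, F_p = -(165/4)*q^2 + 66*p*q + 18*q^3, F_q = -(165/2)*p*q + 33*p^2 - 90*q^3 + 54*p*q^2, G_p = -90*q^3 + 72*p*q^2, G_q = 225*q^3 - 270*p*q^2 + 72*p^2*q
D = EG - F^2 = 1 + (121/4)*p^2 + 33*p*q^2 + (261/4)*q^4 - 90*p*q^3 + 36*p^2*q^2
expanded: Gamma^p_pp = (G E_p - 2F F_p + F E_q)/(2D), Gamma^p_pq = (G E_q - F G_p)/(2D), Gamma^p_qq = (2G F_q - G G_p - F G_q)/(2D), Gamma^q_pp = (2E F_p - E E_q - F E_p)/(2D), Gamma^q_pq = (E G_p - F E_q)/(2D), Gamma^q_qq = (E G_q - 2F F_q + F G_p)/(2D); substitute and cancel common factors


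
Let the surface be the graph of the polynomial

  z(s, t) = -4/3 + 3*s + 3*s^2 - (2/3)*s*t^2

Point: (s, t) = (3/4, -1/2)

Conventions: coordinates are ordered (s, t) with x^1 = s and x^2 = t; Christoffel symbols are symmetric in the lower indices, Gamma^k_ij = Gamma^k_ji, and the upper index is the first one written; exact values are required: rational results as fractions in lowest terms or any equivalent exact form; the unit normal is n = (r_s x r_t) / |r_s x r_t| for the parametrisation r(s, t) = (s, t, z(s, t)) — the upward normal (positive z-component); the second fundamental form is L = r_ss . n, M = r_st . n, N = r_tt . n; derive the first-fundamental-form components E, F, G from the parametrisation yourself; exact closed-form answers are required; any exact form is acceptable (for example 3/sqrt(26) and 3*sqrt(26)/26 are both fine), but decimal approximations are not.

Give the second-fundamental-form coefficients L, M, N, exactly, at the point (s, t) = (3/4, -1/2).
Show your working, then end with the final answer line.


z_s = 22/3, z_t = 1/2, z_ss = 6, z_st = 2/3, z_tt = -1
E = 493/9, F = 11/3, G = 5/4; answer radicand W^2 = 1981/36
unnormalised second-form numerators: l = 6, m = 2/3, n = -1; L = l/sqrt(1981/36), and similarly M = m/sqrt(W^2), N = n/sqrt(W^2)

Answer: L = 36*sqrt(1981)/1981, M = 4*sqrt(1981)/1981, N = -6*sqrt(1981)/1981


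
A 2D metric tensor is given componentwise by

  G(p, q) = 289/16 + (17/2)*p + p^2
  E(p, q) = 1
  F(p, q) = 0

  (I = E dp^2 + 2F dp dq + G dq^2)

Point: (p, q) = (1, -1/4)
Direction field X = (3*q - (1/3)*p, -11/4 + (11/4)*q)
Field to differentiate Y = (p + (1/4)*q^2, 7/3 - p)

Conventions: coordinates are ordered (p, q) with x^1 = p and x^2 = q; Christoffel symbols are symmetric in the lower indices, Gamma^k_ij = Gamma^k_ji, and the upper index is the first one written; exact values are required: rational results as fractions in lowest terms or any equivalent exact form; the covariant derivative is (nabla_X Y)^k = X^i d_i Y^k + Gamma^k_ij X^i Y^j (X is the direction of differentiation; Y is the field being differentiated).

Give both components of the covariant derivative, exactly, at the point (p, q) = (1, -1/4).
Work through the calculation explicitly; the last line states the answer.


E = 1, F = 0, G = 441/16 at the point
E_p = 0, E_q = 0, F_p = 0, F_q = 0, G_p = 21/2, G_q = 0
EG - F^2 = 441/16;  g^inv = (16/441) * [[441/16, 0], [0, 1]]
first-kind symbols [ij,l] = (1/2)(d_i g_jl + d_j g_il - d_l g_ij): [pp,p] = E_p/2 = 0, [pp,q] = F_p - E_q/2 = 0, [pq,p] = E_q/2 = 0, [pq,q] = G_p/2 = 21/4, [qq,p] = F_q - G_p/2 = -21/4, [qq,q] = G_q/2 = 0
Gamma^p_ij = (G*[ij,p] - F*[ij,q])/(EG - F^2), Gamma^q_ij = (E*[ij,q] - F*[ij,p])/(EG - F^2)
Gamma_ppp = 0, Gamma_ppq = 0, Gamma_pqq = -21/4, Gamma_qpp = 0, Gamma_qpq = 4/21, Gamma_qqq = 0
X = (-13/12, -55/16), Y = (65/64, 4/3) at the point

Answer: (nabla_X Y)^p = 8989/384, (nabla_X Y)^q = 6929/48384


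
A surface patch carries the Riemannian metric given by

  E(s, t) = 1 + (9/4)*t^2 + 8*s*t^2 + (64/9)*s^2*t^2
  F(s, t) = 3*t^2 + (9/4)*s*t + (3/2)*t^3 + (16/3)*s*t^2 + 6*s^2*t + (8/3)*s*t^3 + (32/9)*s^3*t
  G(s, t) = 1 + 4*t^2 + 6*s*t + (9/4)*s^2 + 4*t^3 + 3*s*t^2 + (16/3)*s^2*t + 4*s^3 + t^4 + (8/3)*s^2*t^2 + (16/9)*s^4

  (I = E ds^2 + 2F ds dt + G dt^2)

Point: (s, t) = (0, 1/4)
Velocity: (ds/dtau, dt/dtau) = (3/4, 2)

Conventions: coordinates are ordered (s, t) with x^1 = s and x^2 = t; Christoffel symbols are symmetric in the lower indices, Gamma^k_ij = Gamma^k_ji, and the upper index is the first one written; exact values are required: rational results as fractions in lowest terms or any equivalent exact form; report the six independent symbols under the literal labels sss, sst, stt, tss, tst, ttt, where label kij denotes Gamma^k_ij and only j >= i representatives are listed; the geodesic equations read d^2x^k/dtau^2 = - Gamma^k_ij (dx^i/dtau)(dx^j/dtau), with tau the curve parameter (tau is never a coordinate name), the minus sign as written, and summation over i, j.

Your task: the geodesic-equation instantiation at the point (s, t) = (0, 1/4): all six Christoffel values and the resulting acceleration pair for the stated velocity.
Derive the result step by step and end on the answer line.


E = 73/64, F = 27/128, G = 337/256 at the point
E_s = 1/2, E_t = 9/8, F_s = 15/16, F_t = 57/32, G_s = 27/16, G_t = 45/16
EG - F^2 = 373/256;  g^inv = (256/373) * [[337/256, -27/128], [-27/128, 73/64]]
first-kind symbols [ij,l] = (1/2)(d_i g_jl + d_j g_il - d_l g_ij): [ss,s] = E_s/2 = 1/4, [ss,t] = F_s - E_t/2 = 3/8, [st,s] = E_t/2 = 9/16, [st,t] = G_s/2 = 27/32, [tt,s] = F_t - G_s/2 = 15/16, [tt,t] = G_t/2 = 45/32
Gamma^s_ij = (G*[ij,s] - F*[ij,t])/(EG - F^2), Gamma^t_ij = (E*[ij,t] - F*[ij,s])/(EG - F^2)
Gamma_sss = 64/373, Gamma_sst = 144/373, Gamma_stt = 240/373, Gamma_tss = 96/373, Gamma_tst = 216/373, Gamma_ttt = 360/373
d^2s/dtau^2 = -(Gamma_sss*(3/4)^2 + 2*Gamma_sst*(3/4)*(2) + Gamma_stt*(2)^2) = -1428/373
d^2t/dtau^2 = -(Gamma_tss*(3/4)^2 + 2*Gamma_tst*(3/4)*(2) + Gamma_ttt*(2)^2) = -2142/373

Answer: Gamma_sss = 64/373, Gamma_sst = 144/373, Gamma_stt = 240/373, Gamma_tss = 96/373, Gamma_tst = 216/373, Gamma_ttt = 360/373; accelerations (d^2s/dtau^2, d^2t/dtau^2) = (-1428/373, -2142/373)


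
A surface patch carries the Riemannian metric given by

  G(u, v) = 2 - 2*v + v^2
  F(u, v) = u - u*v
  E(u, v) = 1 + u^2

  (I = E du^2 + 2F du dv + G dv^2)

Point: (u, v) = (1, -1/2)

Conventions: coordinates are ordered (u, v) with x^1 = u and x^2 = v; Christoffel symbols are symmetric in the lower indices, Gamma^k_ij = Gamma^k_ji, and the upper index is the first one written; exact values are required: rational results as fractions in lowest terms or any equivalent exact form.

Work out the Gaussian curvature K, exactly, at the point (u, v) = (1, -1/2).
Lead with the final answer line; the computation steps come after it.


Answer: K = -16/289

E = 2, F = 3/2, G = 13/4, EG - F^2 = 17/4 at the point
E_u = 2, E_v = 0, F_u = 3/2, F_v = -1, G_u = 0, G_v = -3
E_vv = 0, F_uv = -1, G_uu = 0
K follows from Brioschi's formula, (det M1 - det M2)/(EG - F^2)^2.
M1 = [[-E_vv/2 + F_uv - G_uu/2, E_u/2, F_u - E_v/2], [F_v - G_u/2, E, F], [G_v/2, F, G]] = [[-1, 1, 3/2], [-1, 2, 3/2], [-3/2, 3/2, 13/4]]; det M1 = -1
M2 = [[0, E_v/2, G_u/2], [E_v/2, E, F], [G_u/2, F, G]] = [[0, 0, 0], [0, 2, 3/2], [0, 3/2, 13/4]]; det M2 = 0
det M1 - det M2 = -1; K = -1 / (17/4)^2 = -16/289


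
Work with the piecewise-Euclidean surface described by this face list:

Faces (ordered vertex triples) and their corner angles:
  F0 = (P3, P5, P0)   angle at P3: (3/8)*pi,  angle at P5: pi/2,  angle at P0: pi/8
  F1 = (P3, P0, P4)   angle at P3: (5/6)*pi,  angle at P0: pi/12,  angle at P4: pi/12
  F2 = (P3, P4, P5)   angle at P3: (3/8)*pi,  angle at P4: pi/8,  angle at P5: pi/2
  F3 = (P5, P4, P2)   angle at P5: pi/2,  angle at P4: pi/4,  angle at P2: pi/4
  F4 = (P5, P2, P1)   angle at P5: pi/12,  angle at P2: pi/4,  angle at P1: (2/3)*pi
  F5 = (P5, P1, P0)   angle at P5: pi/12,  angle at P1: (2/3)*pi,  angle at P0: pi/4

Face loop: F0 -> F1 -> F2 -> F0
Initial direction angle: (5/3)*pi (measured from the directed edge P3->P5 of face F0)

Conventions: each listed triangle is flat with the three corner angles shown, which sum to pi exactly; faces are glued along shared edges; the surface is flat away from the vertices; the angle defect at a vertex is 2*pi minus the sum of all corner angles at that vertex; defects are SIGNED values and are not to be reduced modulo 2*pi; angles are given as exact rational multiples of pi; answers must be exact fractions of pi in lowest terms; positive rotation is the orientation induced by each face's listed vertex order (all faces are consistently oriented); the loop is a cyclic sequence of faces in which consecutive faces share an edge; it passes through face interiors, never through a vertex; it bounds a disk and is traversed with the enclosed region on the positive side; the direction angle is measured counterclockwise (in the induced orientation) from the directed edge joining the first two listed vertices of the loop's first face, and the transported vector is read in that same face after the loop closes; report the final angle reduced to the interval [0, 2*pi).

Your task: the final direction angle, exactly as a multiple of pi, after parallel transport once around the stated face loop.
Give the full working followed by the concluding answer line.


enclosed vertex P3: corner angles sum to (19/12)*pi, defect = 2*pi - (19/12)*pi = (5/12)*pi
by Gauss-Bonnet the loop rotates the vector by the enclosed defect sum (positive orientation, mod 2*pi)
final angle = (5/3)*pi + (5/12)*pi = pi/12 (mod 2*pi)

Answer: final direction angle = pi/12


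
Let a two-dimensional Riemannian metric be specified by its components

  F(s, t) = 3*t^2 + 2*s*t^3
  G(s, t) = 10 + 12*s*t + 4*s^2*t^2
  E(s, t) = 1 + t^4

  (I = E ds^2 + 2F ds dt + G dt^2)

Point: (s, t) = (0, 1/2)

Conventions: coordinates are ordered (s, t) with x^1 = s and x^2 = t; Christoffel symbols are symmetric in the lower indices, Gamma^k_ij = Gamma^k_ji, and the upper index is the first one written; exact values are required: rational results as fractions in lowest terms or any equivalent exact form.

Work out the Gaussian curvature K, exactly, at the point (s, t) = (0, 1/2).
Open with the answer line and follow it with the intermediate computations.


Answer: K = -256/25921

E = 17/16, F = 3/4, G = 10, EG - F^2 = 161/16 at the point
E_s = 0, E_t = 1/2, F_s = 1/4, F_t = 3, G_s = 6, G_t = 0
E_tt = 3, F_st = 3/2, G_ss = 2
Brioschi: K = (det M1 - det M2) / (EG - F^2)^2 with the standard first/second-derivative matrices M1, M2.
M1 = [[-E_tt/2 + F_st - G_ss/2, E_s/2, F_s - E_t/2], [F_t - G_s/2, E, F], [G_t/2, F, G]] = [[-1, 0, 0], [0, 17/16, 3/4], [0, 3/4, 10]]; det M1 = -161/16
M2 = [[0, E_t/2, G_s/2], [E_t/2, E, F], [G_s/2, F, G]] = [[0, 1/4, 3], [1/4, 17/16, 3/4], [3, 3/4, 10]]; det M2 = -145/16
det M1 - det M2 = -1; K = -1 / (161/16)^2 = -256/25921


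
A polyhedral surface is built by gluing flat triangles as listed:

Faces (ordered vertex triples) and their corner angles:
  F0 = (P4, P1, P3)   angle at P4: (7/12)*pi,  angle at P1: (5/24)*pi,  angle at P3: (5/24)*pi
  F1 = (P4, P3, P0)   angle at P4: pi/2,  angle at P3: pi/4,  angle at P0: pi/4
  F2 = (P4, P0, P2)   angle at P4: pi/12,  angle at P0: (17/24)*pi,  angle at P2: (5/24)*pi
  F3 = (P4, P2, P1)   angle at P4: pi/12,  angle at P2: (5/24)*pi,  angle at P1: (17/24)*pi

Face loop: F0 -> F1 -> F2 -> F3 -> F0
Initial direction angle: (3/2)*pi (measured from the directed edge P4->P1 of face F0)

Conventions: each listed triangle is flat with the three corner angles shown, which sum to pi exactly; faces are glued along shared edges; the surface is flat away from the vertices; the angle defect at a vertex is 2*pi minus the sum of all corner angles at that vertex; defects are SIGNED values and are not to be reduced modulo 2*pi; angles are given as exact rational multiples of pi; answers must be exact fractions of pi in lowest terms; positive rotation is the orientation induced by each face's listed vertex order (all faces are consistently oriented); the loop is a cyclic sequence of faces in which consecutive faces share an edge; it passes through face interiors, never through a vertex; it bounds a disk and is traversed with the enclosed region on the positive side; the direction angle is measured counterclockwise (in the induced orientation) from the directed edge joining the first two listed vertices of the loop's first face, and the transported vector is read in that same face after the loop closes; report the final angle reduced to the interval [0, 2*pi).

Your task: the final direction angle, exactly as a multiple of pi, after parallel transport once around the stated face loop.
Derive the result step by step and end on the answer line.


enclosed vertex P4: corner angles sum to (5/4)*pi, defect = 2*pi - (5/4)*pi = (3/4)*pi
transport around the loop rotates by the sum of enclosed defects; add to the initial angle mod 2*pi
final angle = (3/2)*pi + (3/4)*pi = pi/4 (mod 2*pi)

Answer: final direction angle = pi/4


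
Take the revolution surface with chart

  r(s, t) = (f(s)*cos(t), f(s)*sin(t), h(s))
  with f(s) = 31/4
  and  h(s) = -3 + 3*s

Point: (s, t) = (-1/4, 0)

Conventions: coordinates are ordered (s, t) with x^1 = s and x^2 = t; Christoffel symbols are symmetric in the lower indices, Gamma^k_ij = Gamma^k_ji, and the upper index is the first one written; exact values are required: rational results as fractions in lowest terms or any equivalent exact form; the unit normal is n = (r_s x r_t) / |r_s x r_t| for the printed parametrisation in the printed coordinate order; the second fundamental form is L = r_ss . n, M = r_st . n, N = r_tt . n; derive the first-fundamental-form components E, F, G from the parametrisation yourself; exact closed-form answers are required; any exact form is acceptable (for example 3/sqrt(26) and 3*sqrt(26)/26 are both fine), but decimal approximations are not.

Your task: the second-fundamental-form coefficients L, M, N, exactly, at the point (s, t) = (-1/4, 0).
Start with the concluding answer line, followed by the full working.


Answer: L = 0, M = 0, N = 31/4

f = 31/4, f' = 0, f'' = 0, h' = 3, h'' = 0
E = 9, F = 0, G = 961/16; answer radicand W^2 = 9
unnormalised second-form numerators: l = 0, m = 0, n = 93/4; L = l/sqrt(9), and similarly M = m/sqrt(W^2), N = n/sqrt(W^2)


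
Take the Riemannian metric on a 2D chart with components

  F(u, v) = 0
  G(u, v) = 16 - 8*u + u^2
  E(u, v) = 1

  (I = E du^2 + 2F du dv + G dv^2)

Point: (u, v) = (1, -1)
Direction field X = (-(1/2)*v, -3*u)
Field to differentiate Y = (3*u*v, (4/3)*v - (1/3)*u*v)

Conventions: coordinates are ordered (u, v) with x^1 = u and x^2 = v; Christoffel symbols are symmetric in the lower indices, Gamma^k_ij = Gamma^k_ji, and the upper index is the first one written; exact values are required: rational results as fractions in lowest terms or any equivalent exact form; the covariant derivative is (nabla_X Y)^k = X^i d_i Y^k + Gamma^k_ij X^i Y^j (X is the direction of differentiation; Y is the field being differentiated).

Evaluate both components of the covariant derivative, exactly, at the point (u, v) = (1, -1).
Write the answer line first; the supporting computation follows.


Answer: (nabla_X Y)^u = -3/2, (nabla_X Y)^v = -17/3

E = 1, F = 0, G = 9 at the point
E_u = 0, E_v = 0, F_u = 0, F_v = 0, G_u = -6, G_v = 0
EG - F^2 = 9;  g^inv = (1/9) * [[9, 0], [0, 1]]
first-kind symbols [ij,l] = (1/2)(d_i g_jl + d_j g_il - d_l g_ij): [uu,u] = E_u/2 = 0, [uu,v] = F_u - E_v/2 = 0, [uv,u] = E_v/2 = 0, [uv,v] = G_u/2 = -3, [vv,u] = F_v - G_u/2 = 3, [vv,v] = G_v/2 = 0
Gamma^u_ij = (G*[ij,u] - F*[ij,v])/(EG - F^2), Gamma^v_ij = (E*[ij,v] - F*[ij,u])/(EG - F^2)
Gamma_uuu = 0, Gamma_uuv = 0, Gamma_uvv = 3, Gamma_vuu = 0, Gamma_vuv = -1/3, Gamma_vvv = 0
X = (1/2, -3), Y = (-3, -1) at the point


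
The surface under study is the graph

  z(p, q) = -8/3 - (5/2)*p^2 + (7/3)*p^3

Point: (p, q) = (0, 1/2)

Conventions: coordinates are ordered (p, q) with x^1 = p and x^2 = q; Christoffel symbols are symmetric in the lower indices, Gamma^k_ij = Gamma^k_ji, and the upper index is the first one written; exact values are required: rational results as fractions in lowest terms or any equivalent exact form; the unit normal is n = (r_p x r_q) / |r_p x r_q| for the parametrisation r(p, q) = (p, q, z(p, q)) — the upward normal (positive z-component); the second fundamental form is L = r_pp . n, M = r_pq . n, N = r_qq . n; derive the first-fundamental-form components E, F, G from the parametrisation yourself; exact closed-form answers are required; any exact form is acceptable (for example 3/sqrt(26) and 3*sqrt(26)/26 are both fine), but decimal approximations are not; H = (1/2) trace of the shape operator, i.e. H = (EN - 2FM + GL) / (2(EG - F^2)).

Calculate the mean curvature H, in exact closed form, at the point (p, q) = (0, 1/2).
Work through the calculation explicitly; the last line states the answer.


z_p = 0, z_q = 0, z_pp = -5, z_pq = 0, z_qq = 0
E = 1, F = 0, G = 1; answer radicand W^2 = 1
unnormalised second-form numerators: l = -5, m = 0, n = 0; L = l/sqrt(1), and similarly M = m/sqrt(W^2), N = n/sqrt(W^2)
H = (E*n - 2*F*m + G*l) / (2*(EG - F^2)*sqrt(W^2)); E*n - 2*F*m + G*l = -5, EG - F^2 = 1, so H = (-5/2)/sqrt(1)

Answer: H = -5/2


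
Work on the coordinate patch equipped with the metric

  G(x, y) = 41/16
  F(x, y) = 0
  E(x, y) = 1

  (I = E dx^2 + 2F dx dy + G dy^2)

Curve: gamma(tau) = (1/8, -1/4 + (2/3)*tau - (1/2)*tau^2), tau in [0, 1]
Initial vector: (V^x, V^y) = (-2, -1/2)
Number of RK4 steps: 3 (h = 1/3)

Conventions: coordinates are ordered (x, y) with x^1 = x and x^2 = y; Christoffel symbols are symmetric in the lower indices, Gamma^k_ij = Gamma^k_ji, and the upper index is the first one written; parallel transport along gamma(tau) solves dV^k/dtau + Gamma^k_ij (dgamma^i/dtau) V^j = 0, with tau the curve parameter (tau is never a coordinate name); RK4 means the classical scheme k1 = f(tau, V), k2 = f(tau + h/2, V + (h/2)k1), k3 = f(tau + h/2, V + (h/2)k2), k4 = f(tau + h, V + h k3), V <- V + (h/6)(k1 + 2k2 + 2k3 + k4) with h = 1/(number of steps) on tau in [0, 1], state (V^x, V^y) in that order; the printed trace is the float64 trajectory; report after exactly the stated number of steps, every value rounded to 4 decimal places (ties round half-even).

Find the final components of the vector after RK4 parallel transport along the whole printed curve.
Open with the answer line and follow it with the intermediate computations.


Answer: V^x = -2.0000, V^y = -0.5000

gamma'(tau) = (0, 2/3 - tau); f(tau, V)^k = -Gamma^k_ij(gamma(tau)) gamma'^i(tau) V^j; h = 1/3; intermediate values shown to 6 dp
curve data and Christoffel symbols at the stage parameters:
  tau = 0.000000: gamma = (0.125000, -0.250000), gamma' = (0.000000, 0.666667); Gamma_xxx = 0.000000, Gamma_xxy = 0.000000, Gamma_xyy = 0.000000, Gamma_yxx = 0.000000, Gamma_yxy = 0.000000, Gamma_yyy = 0.000000
  tau = 0.166667: gamma = (0.125000, -0.152778), gamma' = (0.000000, 0.500000); Gamma_xxx = 0.000000, Gamma_xxy = 0.000000, Gamma_xyy = 0.000000, Gamma_yxx = 0.000000, Gamma_yxy = 0.000000, Gamma_yyy = 0.000000
  tau = 0.333333: gamma = (0.125000, -0.083333), gamma' = (0.000000, 0.333333); Gamma_xxx = 0.000000, Gamma_xxy = 0.000000, Gamma_xyy = 0.000000, Gamma_yxx = 0.000000, Gamma_yxy = 0.000000, Gamma_yyy = 0.000000
  tau = 0.500000: gamma = (0.125000, -0.041667), gamma' = (0.000000, 0.166667); Gamma_xxx = 0.000000, Gamma_xxy = 0.000000, Gamma_xyy = 0.000000, Gamma_yxx = 0.000000, Gamma_yxy = 0.000000, Gamma_yyy = 0.000000
  tau = 0.666667: gamma = (0.125000, -0.027778), gamma' = (0.000000, 0.000000); Gamma_xxx = 0.000000, Gamma_xxy = 0.000000, Gamma_xyy = 0.000000, Gamma_yxx = 0.000000, Gamma_yxy = 0.000000, Gamma_yyy = 0.000000
  tau = 0.833333: gamma = (0.125000, -0.041667), gamma' = (0.000000, -0.166667); Gamma_xxx = 0.000000, Gamma_xxy = 0.000000, Gamma_xyy = 0.000000, Gamma_yxx = 0.000000, Gamma_yxy = 0.000000, Gamma_yyy = 0.000000
  tau = 1.000000: gamma = (0.125000, -0.083333), gamma' = (0.000000, -0.333333); Gamma_xxx = 0.000000, Gamma_xxy = 0.000000, Gamma_xyy = 0.000000, Gamma_yxx = 0.000000, Gamma_yxy = 0.000000, Gamma_yyy = 0.000000
step 0: V^x = -2.0000, V^y = -0.5000
step 1: k1 = (0.000000, 0.000000), k2 = (0.000000, 0.000000), k3 = (0.000000, 0.000000), k4 = (0.000000, 0.000000); V <- V + (h/6)(k1 + 2k2 + 2k3 + k4): V^x = -2.0000, V^y = -0.5000
step 2: k1 = (0.000000, 0.000000), k2 = (0.000000, 0.000000), k3 = (0.000000, 0.000000), k4 = (0.000000, 0.000000); V <- V + (h/6)(k1 + 2k2 + 2k3 + k4): V^x = -2.0000, V^y = -0.5000
step 3: k1 = (0.000000, 0.000000), k2 = (0.000000, 0.000000), k3 = (0.000000, 0.000000), k4 = (0.000000, 0.000000); V <- V + (h/6)(k1 + 2k2 + 2k3 + k4): V^x = -2.0000, V^y = -0.5000


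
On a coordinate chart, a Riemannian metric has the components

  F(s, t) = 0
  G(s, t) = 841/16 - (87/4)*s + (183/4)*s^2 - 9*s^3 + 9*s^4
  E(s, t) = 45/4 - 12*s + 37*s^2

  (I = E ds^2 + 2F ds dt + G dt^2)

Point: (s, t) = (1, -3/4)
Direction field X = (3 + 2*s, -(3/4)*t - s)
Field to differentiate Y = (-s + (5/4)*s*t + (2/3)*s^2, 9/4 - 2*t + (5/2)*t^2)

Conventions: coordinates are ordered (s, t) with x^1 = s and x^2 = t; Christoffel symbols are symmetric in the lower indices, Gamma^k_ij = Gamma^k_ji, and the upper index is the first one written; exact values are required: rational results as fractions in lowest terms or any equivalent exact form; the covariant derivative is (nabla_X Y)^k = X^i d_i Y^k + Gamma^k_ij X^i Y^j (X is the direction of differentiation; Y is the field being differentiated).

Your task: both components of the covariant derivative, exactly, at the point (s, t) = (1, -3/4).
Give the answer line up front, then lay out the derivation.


Answer: (nabla_X Y)^s = -194547/29696, (nabla_X Y)^t = 71951/4480

E = 145/4, F = 0, G = 1225/16 at the point
E_s = 62, E_t = 0, F_s = 0, F_t = 0, G_s = 315/4, G_t = 0
EG - F^2 = 177625/64;  g^inv = (64/177625) * [[1225/16, 0], [0, 145/4]]
first-kind symbols [ij,l] = (1/2)(d_i g_jl + d_j g_il - d_l g_ij): [ss,s] = E_s/2 = 31, [ss,t] = F_s - E_t/2 = 0, [st,s] = E_t/2 = 0, [st,t] = G_s/2 = 315/8, [tt,s] = F_t - G_s/2 = -315/8, [tt,t] = G_t/2 = 0
Gamma^s_ij = (G*[ij,s] - F*[ij,t])/(EG - F^2), Gamma^t_ij = (E*[ij,t] - F*[ij,s])/(EG - F^2)
Gamma_sss = 124/145, Gamma_sst = 0, Gamma_stt = -63/58, Gamma_tss = 0, Gamma_tst = 18/35, Gamma_ttt = 0
X = (5, -7/16), Y = (-61/48, 165/32) at the point


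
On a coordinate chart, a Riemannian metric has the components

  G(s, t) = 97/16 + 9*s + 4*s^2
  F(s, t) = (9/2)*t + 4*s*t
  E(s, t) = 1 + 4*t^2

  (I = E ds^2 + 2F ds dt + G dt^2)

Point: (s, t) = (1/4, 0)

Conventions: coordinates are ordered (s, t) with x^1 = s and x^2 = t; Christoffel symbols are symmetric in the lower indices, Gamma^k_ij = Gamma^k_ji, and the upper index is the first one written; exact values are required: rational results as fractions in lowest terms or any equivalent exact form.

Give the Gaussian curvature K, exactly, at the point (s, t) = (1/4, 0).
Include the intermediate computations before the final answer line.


E = 1, F = 0, G = 137/16, EG - F^2 = 137/16 at the point
E_s = 0, E_t = 0, F_s = 0, F_t = 11/2, G_s = 11, G_t = 0
E_tt = 8, F_st = 4, G_ss = 8
Brioschi: K = (det M1 - det M2) / (EG - F^2)^2 with the standard first/second-derivative matrices M1, M2.
M1 = [[-E_tt/2 + F_st - G_ss/2, E_s/2, F_s - E_t/2], [F_t - G_s/2, E, F], [G_t/2, F, G]] = [[-4, 0, 0], [0, 1, 0], [0, 0, 137/16]]; det M1 = -137/4
M2 = [[0, E_t/2, G_s/2], [E_t/2, E, F], [G_s/2, F, G]] = [[0, 0, 11/2], [0, 1, 0], [11/2, 0, 137/16]]; det M2 = -121/4
det M1 - det M2 = -4; K = -4 / (137/16)^2 = -1024/18769

Answer: K = -1024/18769


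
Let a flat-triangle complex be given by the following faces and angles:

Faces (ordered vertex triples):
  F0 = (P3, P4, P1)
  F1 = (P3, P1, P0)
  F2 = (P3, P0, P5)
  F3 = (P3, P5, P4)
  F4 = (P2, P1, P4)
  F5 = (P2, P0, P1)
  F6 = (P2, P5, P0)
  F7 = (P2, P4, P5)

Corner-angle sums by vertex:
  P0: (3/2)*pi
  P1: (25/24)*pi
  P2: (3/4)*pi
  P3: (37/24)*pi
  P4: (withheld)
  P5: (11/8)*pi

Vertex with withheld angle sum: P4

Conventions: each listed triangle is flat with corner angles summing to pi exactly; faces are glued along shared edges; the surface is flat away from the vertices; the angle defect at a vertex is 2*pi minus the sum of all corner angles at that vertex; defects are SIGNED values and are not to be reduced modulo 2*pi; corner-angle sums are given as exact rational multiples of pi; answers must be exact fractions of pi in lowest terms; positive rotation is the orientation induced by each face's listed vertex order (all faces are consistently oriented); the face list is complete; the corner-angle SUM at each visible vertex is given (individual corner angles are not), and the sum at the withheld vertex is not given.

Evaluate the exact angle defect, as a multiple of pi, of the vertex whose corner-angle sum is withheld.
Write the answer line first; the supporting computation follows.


Answer: defect(P4) = (5/24)*pi

V = 6, E = 12, F = 8; chi = V - E + F = 2
Gauss-Bonnet: total defect = 2*pi*chi = 4*pi; visible defects sum to (91/24)*pi


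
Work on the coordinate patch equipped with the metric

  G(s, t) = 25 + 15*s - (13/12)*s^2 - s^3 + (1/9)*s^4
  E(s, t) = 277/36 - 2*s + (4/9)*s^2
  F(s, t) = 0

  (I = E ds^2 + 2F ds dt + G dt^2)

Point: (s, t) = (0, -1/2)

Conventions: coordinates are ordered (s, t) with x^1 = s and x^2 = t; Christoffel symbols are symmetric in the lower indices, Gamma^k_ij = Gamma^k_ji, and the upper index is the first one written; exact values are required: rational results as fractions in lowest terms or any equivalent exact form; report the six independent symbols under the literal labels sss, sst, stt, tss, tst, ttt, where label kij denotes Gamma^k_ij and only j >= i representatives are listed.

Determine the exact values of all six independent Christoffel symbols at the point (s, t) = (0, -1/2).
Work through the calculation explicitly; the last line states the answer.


E = 277/36, F = 0, G = 25 at the point
E_s = -2, E_t = 0, F_s = 0, F_t = 0, G_s = 15, G_t = 0
EG - F^2 = 6925/36;  g^inv = (36/6925) * [[25, 0], [0, 277/36]]
first-kind symbols [ij,l] = (1/2)(d_i g_jl + d_j g_il - d_l g_ij): [ss,s] = E_s/2 = -1, [ss,t] = F_s - E_t/2 = 0, [st,s] = E_t/2 = 0, [st,t] = G_s/2 = 15/2, [tt,s] = F_t - G_s/2 = -15/2, [tt,t] = G_t/2 = 0
Gamma^s_ij = (G*[ij,s] - F*[ij,t])/(EG - F^2), Gamma^t_ij = (E*[ij,t] - F*[ij,s])/(EG - F^2)

Answer: Gamma_sss = -36/277, Gamma_sst = 0, Gamma_stt = -270/277, Gamma_tss = 0, Gamma_tst = 3/10, Gamma_ttt = 0


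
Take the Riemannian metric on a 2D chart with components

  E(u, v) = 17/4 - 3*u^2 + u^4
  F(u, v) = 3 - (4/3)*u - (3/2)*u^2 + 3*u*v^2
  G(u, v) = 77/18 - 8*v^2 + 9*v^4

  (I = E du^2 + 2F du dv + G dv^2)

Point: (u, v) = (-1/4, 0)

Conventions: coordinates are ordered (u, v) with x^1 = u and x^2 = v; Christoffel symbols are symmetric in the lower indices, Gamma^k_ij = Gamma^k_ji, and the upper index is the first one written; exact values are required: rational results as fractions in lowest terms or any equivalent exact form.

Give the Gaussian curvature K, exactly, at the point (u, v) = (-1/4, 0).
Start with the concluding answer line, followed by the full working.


Answer: K = 0

E = 1041/256, F = 311/96, G = 77/18, EG - F^2 = 63593/9216 at the point
E_u = 23/16, E_v = 0, F_u = -7/12, F_v = 0, G_u = 0, G_v = 0
E_vv = 0, F_uv = 0, G_uu = 0
K follows from Brioschi's formula, (det M1 - det M2)/(EG - F^2)^2.
M1 = [[-E_vv/2 + F_uv - G_uu/2, E_u/2, F_u - E_v/2], [F_v - G_u/2, E, F], [G_v/2, F, G]] = [[0, 23/32, -7/12], [0, 1041/256, 311/96], [0, 311/96, 77/18]]; det M1 = 0
M2 = [[0, E_v/2, G_u/2], [E_v/2, E, F], [G_u/2, F, G]] = [[0, 0, 0], [0, 1041/256, 311/96], [0, 311/96, 77/18]]; det M2 = 0
det M1 - det M2 = 0; K = 0 / (63593/9216)^2 = 0


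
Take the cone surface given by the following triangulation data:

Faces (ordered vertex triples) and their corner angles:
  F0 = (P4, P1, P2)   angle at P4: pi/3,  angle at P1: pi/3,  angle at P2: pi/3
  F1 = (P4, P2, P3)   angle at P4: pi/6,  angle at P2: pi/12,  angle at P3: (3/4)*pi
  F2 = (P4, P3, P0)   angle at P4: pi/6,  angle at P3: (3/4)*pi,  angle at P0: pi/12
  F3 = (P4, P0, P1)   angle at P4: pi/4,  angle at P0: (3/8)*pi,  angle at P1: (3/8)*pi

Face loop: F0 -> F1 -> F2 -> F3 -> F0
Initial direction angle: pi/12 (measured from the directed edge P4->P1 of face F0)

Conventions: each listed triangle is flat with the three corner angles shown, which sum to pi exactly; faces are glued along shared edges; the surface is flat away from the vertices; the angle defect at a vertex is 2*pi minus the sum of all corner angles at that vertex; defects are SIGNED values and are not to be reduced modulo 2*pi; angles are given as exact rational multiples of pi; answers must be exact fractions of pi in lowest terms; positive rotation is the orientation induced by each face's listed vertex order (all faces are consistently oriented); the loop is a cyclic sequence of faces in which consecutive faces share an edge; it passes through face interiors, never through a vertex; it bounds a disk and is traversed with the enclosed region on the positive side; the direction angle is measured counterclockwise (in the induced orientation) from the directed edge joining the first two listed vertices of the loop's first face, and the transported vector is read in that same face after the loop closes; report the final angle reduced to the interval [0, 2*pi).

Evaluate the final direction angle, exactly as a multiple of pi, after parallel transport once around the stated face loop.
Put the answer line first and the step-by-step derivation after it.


Answer: final direction angle = (7/6)*pi

enclosed vertex P4: corner angles sum to (11/12)*pi, defect = 2*pi - (11/12)*pi = (13/12)*pi
transport around the loop rotates by the sum of enclosed defects; add to the initial angle mod 2*pi
final angle = pi/12 + (13/12)*pi = (7/6)*pi (mod 2*pi)
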